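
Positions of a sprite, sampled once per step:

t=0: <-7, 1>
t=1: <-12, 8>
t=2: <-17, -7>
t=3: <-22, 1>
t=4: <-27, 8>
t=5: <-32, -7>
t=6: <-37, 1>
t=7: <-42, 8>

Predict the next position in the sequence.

First: linear, -5 per step → -47 at step 8.
Second: cycles through 1, 8, -7 every 3 steps. Step 8 lands at position 2 of the cycle → -7.

<-47, -7>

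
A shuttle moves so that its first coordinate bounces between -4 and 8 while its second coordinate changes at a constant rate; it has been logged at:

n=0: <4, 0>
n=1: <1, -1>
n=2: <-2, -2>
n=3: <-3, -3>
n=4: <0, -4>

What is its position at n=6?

The first coordinate travels 3 per step and bounces off the walls at -4 and 8.
  step 5: 0 → 3
  step 6: 3 → 6
The second coordinate changes by -1 each step: at step 6 it is -6.

<6, -6>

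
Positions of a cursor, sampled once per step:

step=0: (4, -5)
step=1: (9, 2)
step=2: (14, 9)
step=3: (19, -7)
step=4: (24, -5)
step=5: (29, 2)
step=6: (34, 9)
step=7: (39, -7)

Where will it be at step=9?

(49, 2)

The first coordinate changes by +5 each step, so at step 9 it is 4 + 9·(5) = 49.
The second coordinate repeats the cycle [-5, 2, 9, -7] with period 4; step 9 mod 4 = 1, giving 2.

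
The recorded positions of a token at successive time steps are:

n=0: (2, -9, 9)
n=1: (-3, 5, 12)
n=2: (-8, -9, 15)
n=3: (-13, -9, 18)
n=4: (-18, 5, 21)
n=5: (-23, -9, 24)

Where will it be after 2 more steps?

The first coordinate changes by -5 each step, so at step 7 it is 2 + 7·(-5) = -33.
The second coordinate repeats the cycle [-9, 5, -9] with period 3; step 7 mod 3 = 1, giving 5.
The third coordinate changes by +3 each step, so at step 7 it is 9 + 7·(3) = 30.

(-33, 5, 30)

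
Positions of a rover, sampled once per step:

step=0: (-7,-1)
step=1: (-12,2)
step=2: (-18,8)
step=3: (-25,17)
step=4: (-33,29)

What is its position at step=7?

Successive displacements: (-5,+3), (-6,+6), (-7,+9), (-8,+12) — each changes by (-1,+3).
step 5: (-33,29) + (-9,+15) → (-42,44)
step 6: (-42,44) + (-10,+18) → (-52,62)
step 7: (-52,62) + (-11,+21) → (-63,83)

(-63,83)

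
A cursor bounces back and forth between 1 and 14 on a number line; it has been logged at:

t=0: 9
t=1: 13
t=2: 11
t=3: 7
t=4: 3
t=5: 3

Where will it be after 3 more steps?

The value reflects between 1 and 14, moving 4 per step.
  step 6: 3 → 7
  step 7: 7 → 11
  step 8: 11 → 13

13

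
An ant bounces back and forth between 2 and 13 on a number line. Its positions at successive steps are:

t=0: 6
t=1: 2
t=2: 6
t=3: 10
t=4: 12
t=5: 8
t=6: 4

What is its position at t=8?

8

The value reflects between 2 and 13, moving 4 per step.
  step 7: 4 → 4
  step 8: 4 → 8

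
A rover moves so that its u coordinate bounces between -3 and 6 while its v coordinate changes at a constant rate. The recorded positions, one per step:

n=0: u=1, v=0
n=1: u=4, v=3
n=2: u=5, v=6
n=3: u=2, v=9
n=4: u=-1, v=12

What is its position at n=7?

The u coordinate reflects between -3 and 6, moving 3 per step.
  step 5: -1 → -2
  step 6: -2 → 1
  step 7: 1 → 4
The v coordinate changes by +3 each step: at step 7 it is 21.

u=4, v=21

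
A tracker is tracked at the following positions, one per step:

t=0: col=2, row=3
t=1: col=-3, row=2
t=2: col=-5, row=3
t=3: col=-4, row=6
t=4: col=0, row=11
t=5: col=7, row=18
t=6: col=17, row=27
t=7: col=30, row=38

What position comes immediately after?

Successive displacements: (-5,-1), (-2,+1), (+1,+3), (+4,+5), (+7,+7), (+10,+9), (+13,+11) — each changes by (+3,+2).
step 8: col=30, row=38 + (+16,+13) → col=46, row=51

col=46, row=51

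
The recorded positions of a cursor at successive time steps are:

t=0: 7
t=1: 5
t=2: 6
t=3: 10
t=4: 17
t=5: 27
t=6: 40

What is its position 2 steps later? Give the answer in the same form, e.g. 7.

75

Taking differences between consecutive positions: -2, +1, +4, +7, +10, +13. These grow by +3 each step.
step 7: 40 + 16 → 56
step 8: 56 + 19 → 75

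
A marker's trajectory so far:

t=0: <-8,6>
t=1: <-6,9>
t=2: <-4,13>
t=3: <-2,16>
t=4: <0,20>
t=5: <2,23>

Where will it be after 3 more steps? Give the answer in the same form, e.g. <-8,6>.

Step-to-step displacements: <+2,+3>, <+2,+4>, <+2,+3>, <+2,+4>, <+2,+3> — a repeating cycle of length 2.
step 6: apply <+2,+4> → <4,27>
step 7: apply <+2,+3> → <6,30>
step 8: apply <+2,+4> → <8,34>

<8,34>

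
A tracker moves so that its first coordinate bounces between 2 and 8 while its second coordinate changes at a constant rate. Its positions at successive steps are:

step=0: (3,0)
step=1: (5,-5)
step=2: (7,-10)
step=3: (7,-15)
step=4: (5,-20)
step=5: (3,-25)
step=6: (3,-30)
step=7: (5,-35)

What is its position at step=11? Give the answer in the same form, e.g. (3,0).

(3,-55)

The first coordinate travels 2 per step and bounces off the walls at 2 and 8.
  step 8: 5 → 7
  step 9: 7 → 7
  step 10: 7 → 5
  step 11: 5 → 3
The second coordinate changes by -5 each step: at step 11 it is -55.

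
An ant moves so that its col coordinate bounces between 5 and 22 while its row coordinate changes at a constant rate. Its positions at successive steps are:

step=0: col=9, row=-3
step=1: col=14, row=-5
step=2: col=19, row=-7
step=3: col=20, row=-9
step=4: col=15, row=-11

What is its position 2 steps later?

The col coordinate reflects between 5 and 22, moving 5 per step.
  step 5: 15 → 10
  step 6: 10 → 5
The row coordinate changes by -2 each step: at step 6 it is -15.

col=5, row=-15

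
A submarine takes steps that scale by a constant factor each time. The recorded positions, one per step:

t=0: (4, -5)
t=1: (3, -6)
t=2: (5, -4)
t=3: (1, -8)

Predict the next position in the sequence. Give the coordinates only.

Consecutive displacements (-1, -1), (+2, +2), (-4, -4) scale by a factor of -2 each step.
step 4: (1, -8) + (+8, +8) → (9, 0)

(9, 0)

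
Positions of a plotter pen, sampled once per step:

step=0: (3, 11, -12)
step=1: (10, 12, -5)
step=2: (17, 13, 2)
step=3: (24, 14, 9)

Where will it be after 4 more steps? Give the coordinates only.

The position changes by (+7, +1, +7) every step.
step 4: (24, 14, 9) + (+7, +1, +7) → (31, 15, 16)
step 5: (31, 15, 16) + (+7, +1, +7) → (38, 16, 23)
step 6: (38, 16, 23) + (+7, +1, +7) → (45, 17, 30)
step 7: (45, 17, 30) + (+7, +1, +7) → (52, 18, 37)

(52, 18, 37)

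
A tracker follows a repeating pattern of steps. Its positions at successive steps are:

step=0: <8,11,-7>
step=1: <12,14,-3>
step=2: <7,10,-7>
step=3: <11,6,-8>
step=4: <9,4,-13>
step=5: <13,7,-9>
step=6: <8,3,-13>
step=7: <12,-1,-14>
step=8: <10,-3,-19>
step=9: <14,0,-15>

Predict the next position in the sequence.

Step-to-step displacements: <+4,+3,+4>, <-5,-4,-4>, <+4,-4,-1>, <-2,-2,-5>, <+4,+3,+4>, <-5,-4,-4>, <+4,-4,-1>, <-2,-2,-5>, <+4,+3,+4> — a repeating cycle of length 4.
step 10: apply <-5,-4,-4> → <9,-4,-19>

<9,-4,-19>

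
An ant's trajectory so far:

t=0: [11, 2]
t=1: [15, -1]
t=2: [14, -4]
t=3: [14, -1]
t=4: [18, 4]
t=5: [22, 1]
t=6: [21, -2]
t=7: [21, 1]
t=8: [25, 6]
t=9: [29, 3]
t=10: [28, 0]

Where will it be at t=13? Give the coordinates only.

[36, 5]

Step-to-step displacements: [+4, -3], [-1, -3], [+0, +3], [+4, +5], [+4, -3], [-1, -3], [+0, +3], [+4, +5], [+4, -3], [-1, -3] — a repeating cycle of length 4.
step 11: apply [+0, +3] → [28, 3]
step 12: apply [+4, +5] → [32, 8]
step 13: apply [+4, -3] → [36, 5]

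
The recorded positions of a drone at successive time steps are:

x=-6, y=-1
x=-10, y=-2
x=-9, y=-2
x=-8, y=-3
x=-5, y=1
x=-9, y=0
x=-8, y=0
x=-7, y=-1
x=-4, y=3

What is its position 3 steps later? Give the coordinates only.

Step-to-step displacements: (-4, -1), (+1, +0), (+1, -1), (+3, +4), (-4, -1), (+1, +0), (+1, -1), (+3, +4) — a repeating cycle of length 4.
step 9: apply (-4, -1) → x=-8, y=2
step 10: apply (+1, +0) → x=-7, y=2
step 11: apply (+1, -1) → x=-6, y=1

x=-6, y=1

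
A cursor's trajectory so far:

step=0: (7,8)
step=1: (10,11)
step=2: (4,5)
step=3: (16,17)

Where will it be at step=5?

Consecutive displacements (+3,+3), (-6,-6), (+12,+12) scale by a factor of -2 each step.
step 4: (16,17) + (-24,-24) → (-8,-7)
step 5: (-8,-7) + (+48,+48) → (40,41)

(40,41)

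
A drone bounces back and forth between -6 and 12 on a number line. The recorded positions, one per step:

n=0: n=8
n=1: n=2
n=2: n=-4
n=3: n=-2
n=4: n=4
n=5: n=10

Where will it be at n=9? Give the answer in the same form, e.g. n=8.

The value reflects between -6 and 12, moving 6 per step.
  step 6: 10 → 8
  step 7: 8 → 2
  step 8: 2 → -4
  step 9: -4 → -2

n=-2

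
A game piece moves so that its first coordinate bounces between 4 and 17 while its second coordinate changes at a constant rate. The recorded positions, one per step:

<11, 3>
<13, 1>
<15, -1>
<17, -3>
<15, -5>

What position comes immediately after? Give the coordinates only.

The first coordinate travels 2 per step and bounces off the walls at 4 and 17.
  step 5: 15 → 13
The second coordinate changes by -2 each step: at step 5 it is -7.

<13, -7>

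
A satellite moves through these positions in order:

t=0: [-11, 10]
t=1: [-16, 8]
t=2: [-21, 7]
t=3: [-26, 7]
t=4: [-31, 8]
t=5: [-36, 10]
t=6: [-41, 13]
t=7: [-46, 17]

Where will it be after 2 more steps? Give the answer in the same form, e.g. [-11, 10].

Taking differences between consecutive positions: [-5, -2], [-5, -1], [-5, +0], [-5, +1], [-5, +2], [-5, +3], [-5, +4]. These grow by [+0, +1] each step.
step 8: [-46, 17] + [-5, +5] → [-51, 22]
step 9: [-51, 22] + [-5, +6] → [-56, 28]

[-56, 28]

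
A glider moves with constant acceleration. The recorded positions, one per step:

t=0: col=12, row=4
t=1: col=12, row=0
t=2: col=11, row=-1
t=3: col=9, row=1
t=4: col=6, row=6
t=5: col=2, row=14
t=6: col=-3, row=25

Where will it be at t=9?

col=-24, row=76

First differences are (+0, -4), (-1, -1), (-2, +2), (-3, +5), (-4, +8), (-5, +11); their common second difference is (-1, +3) (constant acceleration).
step 7: col=-3, row=25 + (-6, +14) → col=-9, row=39
step 8: col=-9, row=39 + (-7, +17) → col=-16, row=56
step 9: col=-16, row=56 + (-8, +20) → col=-24, row=76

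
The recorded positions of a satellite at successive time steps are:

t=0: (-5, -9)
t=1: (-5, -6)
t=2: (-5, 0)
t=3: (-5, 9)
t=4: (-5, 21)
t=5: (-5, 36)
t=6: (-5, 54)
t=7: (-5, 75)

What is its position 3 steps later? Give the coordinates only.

(-5, 156)

Taking differences between consecutive positions: (+0, +3), (+0, +6), (+0, +9), (+0, +12), (+0, +15), (+0, +18), (+0, +21). These grow by (+0, +3) each step.
step 8: (-5, 75) + (+0, +24) → (-5, 99)
step 9: (-5, 99) + (+0, +27) → (-5, 126)
step 10: (-5, 126) + (+0, +30) → (-5, 156)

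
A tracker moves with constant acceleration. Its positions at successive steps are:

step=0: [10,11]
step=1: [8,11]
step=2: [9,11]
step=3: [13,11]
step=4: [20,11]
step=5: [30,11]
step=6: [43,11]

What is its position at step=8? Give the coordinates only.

First differences are [-2,+0], [+1,+0], [+4,+0], [+7,+0], [+10,+0], [+13,+0]; their common second difference is [+3,+0] (constant acceleration).
step 7: [43,11] + [+16,+0] → [59,11]
step 8: [59,11] + [+19,+0] → [78,11]

[78,11]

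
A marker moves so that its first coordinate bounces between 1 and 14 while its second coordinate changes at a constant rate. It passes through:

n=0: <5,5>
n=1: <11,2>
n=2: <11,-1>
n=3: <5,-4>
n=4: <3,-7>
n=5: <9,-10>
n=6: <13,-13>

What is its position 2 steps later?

The first coordinate reflects between 1 and 14, moving 6 per step.
  step 7: 13 → 7
  step 8: 7 → 1
The second coordinate changes by -3 each step: at step 8 it is -19.

<1,-19>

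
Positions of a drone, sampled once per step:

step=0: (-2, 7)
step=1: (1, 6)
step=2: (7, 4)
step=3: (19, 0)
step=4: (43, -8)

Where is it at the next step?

The jumps are (+3, -1), (+6, -2), (+12, -4), (+24, -8) — a geometric progression with ratio 2.
step 5: (43, -8) + (+48, -16) → (91, -24)

(91, -24)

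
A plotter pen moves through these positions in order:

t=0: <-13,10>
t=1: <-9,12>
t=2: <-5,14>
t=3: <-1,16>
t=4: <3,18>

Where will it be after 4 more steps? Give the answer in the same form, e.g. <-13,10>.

The position changes by <+4,+2> every step.
step 5: <3,18> + <+4,+2> → <7,20>
step 6: <7,20> + <+4,+2> → <11,22>
step 7: <11,22> + <+4,+2> → <15,24>
step 8: <15,24> + <+4,+2> → <19,26>

<19,26>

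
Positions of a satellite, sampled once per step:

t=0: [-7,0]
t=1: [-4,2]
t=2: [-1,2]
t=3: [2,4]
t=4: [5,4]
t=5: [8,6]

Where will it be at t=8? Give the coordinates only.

Differencing gives [+3,+2], [+3,+0], [+3,+2], [+3,+0], [+3,+2]. This is the pattern [+3,+2], [+3,+0] repeated.
step 6: apply [+3,+0] → [11,6]
step 7: apply [+3,+2] → [14,8]
step 8: apply [+3,+0] → [17,8]

[17,8]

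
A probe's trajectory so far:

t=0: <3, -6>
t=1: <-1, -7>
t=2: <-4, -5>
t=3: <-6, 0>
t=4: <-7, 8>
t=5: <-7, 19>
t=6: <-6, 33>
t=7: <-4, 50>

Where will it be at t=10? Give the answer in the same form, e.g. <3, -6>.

Taking differences between consecutive positions: <-4, -1>, <-3, +2>, <-2, +5>, <-1, +8>, <+0, +11>, <+1, +14>, <+2, +17>. These grow by <+1, +3> each step.
step 8: <-4, 50> + <+3, +20> → <-1, 70>
step 9: <-1, 70> + <+4, +23> → <3, 93>
step 10: <3, 93> + <+5, +26> → <8, 119>

<8, 119>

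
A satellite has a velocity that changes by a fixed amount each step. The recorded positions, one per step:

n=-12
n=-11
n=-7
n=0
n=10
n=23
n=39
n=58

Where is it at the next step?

n=80

Taking differences between consecutive positions: +1, +4, +7, +10, +13, +16, +19. These grow by +3 each step.
step 8: 58 + 22 → n=80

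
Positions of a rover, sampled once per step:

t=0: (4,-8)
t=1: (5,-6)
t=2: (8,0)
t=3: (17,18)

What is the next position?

The jumps are (+1,+2), (+3,+6), (+9,+18) — a geometric progression with ratio 3.
step 4: (17,18) + (+27,+54) → (44,72)

(44,72)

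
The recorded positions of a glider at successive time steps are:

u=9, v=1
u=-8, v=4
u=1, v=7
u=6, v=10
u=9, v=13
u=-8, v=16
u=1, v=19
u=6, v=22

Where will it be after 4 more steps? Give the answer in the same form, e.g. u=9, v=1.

u=6, v=34

U: cycles through 9, -8, 1, 6 every 4 steps. Step 11 lands at position 3 of the cycle → 6.
V: linear, +3 per step → 34 at step 11.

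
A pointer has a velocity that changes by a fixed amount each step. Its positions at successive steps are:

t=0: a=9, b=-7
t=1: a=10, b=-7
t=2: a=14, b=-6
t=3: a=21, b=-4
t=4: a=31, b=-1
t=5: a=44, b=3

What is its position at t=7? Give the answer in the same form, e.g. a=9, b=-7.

a=79, b=14

First differences are (+1, +0), (+4, +1), (+7, +2), (+10, +3), (+13, +4); their common second difference is (+3, +1) (constant acceleration).
step 6: a=44, b=3 + (+16, +5) → a=60, b=8
step 7: a=60, b=8 + (+19, +6) → a=79, b=14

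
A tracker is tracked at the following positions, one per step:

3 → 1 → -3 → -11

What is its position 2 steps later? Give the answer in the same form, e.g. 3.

-59

Step-to-step displacements: -2, -4, -8; each is 2× the previous.
step 4: -11 − 16 → -27
step 5: -27 − 32 → -59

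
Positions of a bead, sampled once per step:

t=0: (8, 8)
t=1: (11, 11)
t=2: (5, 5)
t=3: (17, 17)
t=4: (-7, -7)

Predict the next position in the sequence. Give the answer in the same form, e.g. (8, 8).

(41, 41)

Consecutive displacements (+3, +3), (-6, -6), (+12, +12), (-24, -24) scale by a factor of -2 each step.
step 5: (-7, -7) + (+48, +48) → (41, 41)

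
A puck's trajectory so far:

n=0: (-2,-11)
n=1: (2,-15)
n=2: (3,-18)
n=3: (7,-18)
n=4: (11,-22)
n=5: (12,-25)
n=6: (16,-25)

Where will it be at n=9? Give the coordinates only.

Step-to-step displacements: (+4,-4), (+1,-3), (+4,+0), (+4,-4), (+1,-3), (+4,+0) — a repeating cycle of length 3.
step 7: apply (+4,-4) → (20,-29)
step 8: apply (+1,-3) → (21,-32)
step 9: apply (+4,+0) → (25,-32)

(25,-32)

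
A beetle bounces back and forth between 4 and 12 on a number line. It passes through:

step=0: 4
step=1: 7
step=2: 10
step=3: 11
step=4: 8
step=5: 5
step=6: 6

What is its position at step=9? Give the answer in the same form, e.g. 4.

The value reflects between 4 and 12, moving 3 per step.
  step 7: 6 → 9
  step 8: 9 → 12
  step 9: 12 → 9

9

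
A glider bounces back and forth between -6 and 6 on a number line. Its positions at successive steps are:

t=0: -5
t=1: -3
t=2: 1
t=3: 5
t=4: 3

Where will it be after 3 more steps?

-3

The value reflects between -6 and 6, moving 4 per step.
  step 5: 3 → -1
  step 6: -1 → -5
  step 7: -5 → -3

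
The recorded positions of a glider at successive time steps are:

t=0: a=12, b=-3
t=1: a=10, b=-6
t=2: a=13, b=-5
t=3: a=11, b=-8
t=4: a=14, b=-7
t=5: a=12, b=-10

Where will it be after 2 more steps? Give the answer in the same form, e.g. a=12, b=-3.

a=13, b=-12

Step-to-step displacements: (-2, -3), (+3, +1), (-2, -3), (+3, +1), (-2, -3) — a repeating cycle of length 2.
step 6: apply (+3, +1) → a=15, b=-9
step 7: apply (-2, -3) → a=13, b=-12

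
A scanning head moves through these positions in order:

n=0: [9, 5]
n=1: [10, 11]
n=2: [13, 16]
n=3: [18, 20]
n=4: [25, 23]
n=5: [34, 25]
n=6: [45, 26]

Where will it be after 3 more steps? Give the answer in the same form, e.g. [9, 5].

[90, 23]

First differences are [+1, +6], [+3, +5], [+5, +4], [+7, +3], [+9, +2], [+11, +1]; their common second difference is [+2, -1] (constant acceleration).
step 7: [45, 26] + [+13, +0] → [58, 26]
step 8: [58, 26] + [+15, -1] → [73, 25]
step 9: [73, 25] + [+17, -2] → [90, 23]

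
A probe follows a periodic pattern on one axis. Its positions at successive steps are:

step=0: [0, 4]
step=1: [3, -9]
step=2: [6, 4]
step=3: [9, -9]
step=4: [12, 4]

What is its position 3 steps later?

[21, -9]

The first coordinate changes by +3 each step, so at step 7 it is 0 + 7·(3) = 21.
The second coordinate repeats the cycle [4, -9] with period 2; step 7 mod 2 = 1, giving -9.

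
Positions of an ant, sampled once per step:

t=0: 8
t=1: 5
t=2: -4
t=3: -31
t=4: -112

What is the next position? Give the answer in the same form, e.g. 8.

-355

Consecutive displacements -3, -9, -27, -81 scale by a factor of 3 each step.
step 5: -112 − 243 → -355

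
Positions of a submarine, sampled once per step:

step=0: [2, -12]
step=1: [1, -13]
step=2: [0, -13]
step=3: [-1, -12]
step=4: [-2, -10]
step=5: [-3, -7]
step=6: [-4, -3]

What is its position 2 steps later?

[-6, 8]

Taking differences between consecutive positions: [-1, -1], [-1, +0], [-1, +1], [-1, +2], [-1, +3], [-1, +4]. These grow by [+0, +1] each step.
step 7: [-4, -3] + [-1, +5] → [-5, 2]
step 8: [-5, 2] + [-1, +6] → [-6, 8]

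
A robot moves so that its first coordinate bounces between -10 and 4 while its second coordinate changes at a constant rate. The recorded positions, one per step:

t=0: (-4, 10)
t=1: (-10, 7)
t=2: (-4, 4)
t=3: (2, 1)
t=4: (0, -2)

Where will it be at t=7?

The first coordinate reflects between -10 and 4, moving 6 per step.
  step 5: 0 → -6
  step 6: -6 → -8
  step 7: -8 → -2
The second coordinate changes by -3 each step: at step 7 it is -11.

(-2, -11)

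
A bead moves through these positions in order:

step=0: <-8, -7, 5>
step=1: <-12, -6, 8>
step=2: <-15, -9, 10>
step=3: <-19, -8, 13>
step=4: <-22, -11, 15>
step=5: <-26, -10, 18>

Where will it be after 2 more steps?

The moves between consecutive positions are <-4, +1, +3>, <-3, -3, +2>, <-4, +1, +3>, <-3, -3, +2>, <-4, +1, +3>; they repeat the 2-cycle [<-4, +1, +3>, <-3, -3, +2>].
step 6: apply <-3, -3, +2> → <-29, -13, 20>
step 7: apply <-4, +1, +3> → <-33, -12, 23>

<-33, -12, 23>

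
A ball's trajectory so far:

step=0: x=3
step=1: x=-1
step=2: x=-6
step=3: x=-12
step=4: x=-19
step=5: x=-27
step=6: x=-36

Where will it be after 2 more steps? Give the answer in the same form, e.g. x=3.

Successive displacements: -4, -5, -6, -7, -8, -9 — each changes by -1.
step 7: -36 − 10 → x=-46
step 8: -46 − 11 → x=-57

x=-57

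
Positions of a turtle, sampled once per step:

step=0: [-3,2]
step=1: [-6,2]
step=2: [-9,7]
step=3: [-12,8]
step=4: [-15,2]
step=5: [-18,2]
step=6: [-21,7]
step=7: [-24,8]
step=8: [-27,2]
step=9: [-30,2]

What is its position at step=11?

First: linear, -3 per step → -36 at step 11.
Second: cycles through 2, 2, 7, 8 every 4 steps. Step 11 lands at position 3 of the cycle → 8.

[-36,8]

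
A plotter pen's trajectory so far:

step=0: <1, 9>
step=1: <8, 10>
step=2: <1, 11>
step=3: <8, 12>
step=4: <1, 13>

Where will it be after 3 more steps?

<8, 16>

The first coordinate repeats the cycle [1, 8] with period 2; step 7 mod 2 = 1, giving 8.
The second coordinate changes by +1 each step, so at step 7 it is 9 + 7·(1) = 16.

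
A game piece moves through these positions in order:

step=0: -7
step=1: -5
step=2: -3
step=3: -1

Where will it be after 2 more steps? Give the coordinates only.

Each step adds +2 to the position.
step 4: -1 + 2 → 1
step 5: 1 + 2 → 3

3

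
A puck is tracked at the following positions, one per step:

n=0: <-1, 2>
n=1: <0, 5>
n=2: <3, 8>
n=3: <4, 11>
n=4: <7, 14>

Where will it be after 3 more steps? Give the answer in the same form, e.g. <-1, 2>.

<12, 23>

Step-to-step displacements: <+1, +3>, <+3, +3>, <+1, +3>, <+3, +3> — a repeating cycle of length 2.
step 5: apply <+1, +3> → <8, 17>
step 6: apply <+3, +3> → <11, 20>
step 7: apply <+1, +3> → <12, 23>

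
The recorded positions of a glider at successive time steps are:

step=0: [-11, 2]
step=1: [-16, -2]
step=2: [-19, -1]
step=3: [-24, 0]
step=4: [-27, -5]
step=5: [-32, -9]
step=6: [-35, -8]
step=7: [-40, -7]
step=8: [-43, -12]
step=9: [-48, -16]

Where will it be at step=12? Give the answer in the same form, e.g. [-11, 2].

The moves between consecutive positions are [-5, -4], [-3, +1], [-5, +1], [-3, -5], [-5, -4], [-3, +1], [-5, +1], [-3, -5], [-5, -4]; they repeat the 4-cycle [[-5, -4], [-3, +1], [-5, +1], [-3, -5]].
step 10: apply [-3, +1] → [-51, -15]
step 11: apply [-5, +1] → [-56, -14]
step 12: apply [-3, -5] → [-59, -19]

[-59, -19]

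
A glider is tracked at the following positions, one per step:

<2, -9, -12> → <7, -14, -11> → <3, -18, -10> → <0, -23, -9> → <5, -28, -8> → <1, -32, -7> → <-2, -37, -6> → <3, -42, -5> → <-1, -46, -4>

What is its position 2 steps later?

<1, -56, -2>

Step-to-step displacements: <+5, -5, +1>, <-4, -4, +1>, <-3, -5, +1>, <+5, -5, +1>, <-4, -4, +1>, <-3, -5, +1>, <+5, -5, +1>, <-4, -4, +1> — a repeating cycle of length 3.
step 9: apply <-3, -5, +1> → <-4, -51, -3>
step 10: apply <+5, -5, +1> → <1, -56, -2>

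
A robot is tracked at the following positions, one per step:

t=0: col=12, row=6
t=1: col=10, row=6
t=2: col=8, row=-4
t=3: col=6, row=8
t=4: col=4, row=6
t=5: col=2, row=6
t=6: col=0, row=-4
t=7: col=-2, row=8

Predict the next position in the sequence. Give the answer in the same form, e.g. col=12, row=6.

The col coordinate changes by -2 each step, so at step 8 it is 12 + 8·(-2) = -4.
The row coordinate repeats the cycle [6, 6, -4, 8] with period 4; step 8 mod 4 = 0, giving 6.

col=-4, row=6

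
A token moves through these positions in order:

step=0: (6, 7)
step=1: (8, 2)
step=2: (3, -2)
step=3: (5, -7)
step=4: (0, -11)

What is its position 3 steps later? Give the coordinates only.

The moves between consecutive positions are (+2, -5), (-5, -4), (+2, -5), (-5, -4); they repeat the 2-cycle [(+2, -5), (-5, -4)].
step 5: apply (+2, -5) → (2, -16)
step 6: apply (-5, -4) → (-3, -20)
step 7: apply (+2, -5) → (-1, -25)

(-1, -25)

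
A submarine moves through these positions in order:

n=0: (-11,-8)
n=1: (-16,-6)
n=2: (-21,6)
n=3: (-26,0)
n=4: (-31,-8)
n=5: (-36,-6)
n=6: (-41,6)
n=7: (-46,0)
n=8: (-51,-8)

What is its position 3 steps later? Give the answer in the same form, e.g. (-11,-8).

First: linear, -5 per step → -66 at step 11.
Second: cycles through -8, -6, 6, 0 every 4 steps. Step 11 lands at position 3 of the cycle → 0.

(-66,0)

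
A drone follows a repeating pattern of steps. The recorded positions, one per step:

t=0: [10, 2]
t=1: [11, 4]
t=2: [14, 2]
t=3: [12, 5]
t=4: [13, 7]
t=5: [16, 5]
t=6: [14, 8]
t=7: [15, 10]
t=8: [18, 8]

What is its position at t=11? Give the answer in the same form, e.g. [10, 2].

[20, 11]

Differencing gives [+1, +2], [+3, -2], [-2, +3], [+1, +2], [+3, -2], [-2, +3], [+1, +2], [+3, -2]. This is the pattern [+1, +2], [+3, -2], [-2, +3] repeated.
step 9: apply [-2, +3] → [16, 11]
step 10: apply [+1, +2] → [17, 13]
step 11: apply [+3, -2] → [20, 11]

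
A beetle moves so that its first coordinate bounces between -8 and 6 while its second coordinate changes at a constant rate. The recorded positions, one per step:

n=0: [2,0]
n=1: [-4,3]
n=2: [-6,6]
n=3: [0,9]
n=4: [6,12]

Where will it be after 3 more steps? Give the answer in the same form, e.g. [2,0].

The first coordinate travels 6 per step and bounces off the walls at -8 and 6.
  step 5: 6 → 0
  step 6: 0 → -6
  step 7: -6 → -4
The second coordinate changes by +3 each step: at step 7 it is 21.

[-4,21]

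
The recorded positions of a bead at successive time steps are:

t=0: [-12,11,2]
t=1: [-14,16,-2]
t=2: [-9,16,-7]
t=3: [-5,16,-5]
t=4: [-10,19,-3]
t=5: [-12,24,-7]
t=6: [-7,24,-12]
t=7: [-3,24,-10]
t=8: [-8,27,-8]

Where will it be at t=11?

[-1,32,-15]

Step-to-step displacements: [-2,+5,-4], [+5,+0,-5], [+4,+0,+2], [-5,+3,+2], [-2,+5,-4], [+5,+0,-5], [+4,+0,+2], [-5,+3,+2] — a repeating cycle of length 4.
step 9: apply [-2,+5,-4] → [-10,32,-12]
step 10: apply [+5,+0,-5] → [-5,32,-17]
step 11: apply [+4,+0,+2] → [-1,32,-15]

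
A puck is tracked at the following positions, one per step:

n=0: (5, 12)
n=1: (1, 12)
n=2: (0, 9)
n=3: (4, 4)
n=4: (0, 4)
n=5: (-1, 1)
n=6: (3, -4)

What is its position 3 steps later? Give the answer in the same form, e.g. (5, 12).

Step-to-step displacements: (-4, +0), (-1, -3), (+4, -5), (-4, +0), (-1, -3), (+4, -5) — a repeating cycle of length 3.
step 7: apply (-4, +0) → (-1, -4)
step 8: apply (-1, -3) → (-2, -7)
step 9: apply (+4, -5) → (2, -12)

(2, -12)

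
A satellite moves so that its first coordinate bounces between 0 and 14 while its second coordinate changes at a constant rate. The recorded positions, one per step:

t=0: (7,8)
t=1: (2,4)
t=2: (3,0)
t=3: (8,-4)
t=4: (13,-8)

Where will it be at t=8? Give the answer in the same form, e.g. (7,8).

The first coordinate travels 5 per step and bounces off the walls at 0 and 14.
  step 5: 13 → 10
  step 6: 10 → 5
  step 7: 5 → 0
  step 8: 0 → 5
The second coordinate changes by -4 each step: at step 8 it is -24.

(5,-24)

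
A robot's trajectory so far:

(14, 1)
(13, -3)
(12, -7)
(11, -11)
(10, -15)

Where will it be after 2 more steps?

(8, -23)

The position changes by (-1, -4) every step.
step 5: (10, -15) + (-1, -4) → (9, -19)
step 6: (9, -19) + (-1, -4) → (8, -23)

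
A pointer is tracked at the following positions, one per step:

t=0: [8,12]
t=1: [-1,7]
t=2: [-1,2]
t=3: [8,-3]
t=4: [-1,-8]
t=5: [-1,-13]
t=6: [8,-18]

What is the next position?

First: cycles through 8, -1, -1 every 3 steps. Step 7 lands at position 1 of the cycle → -1.
Second: linear, -5 per step → -23 at step 7.

[-1,-23]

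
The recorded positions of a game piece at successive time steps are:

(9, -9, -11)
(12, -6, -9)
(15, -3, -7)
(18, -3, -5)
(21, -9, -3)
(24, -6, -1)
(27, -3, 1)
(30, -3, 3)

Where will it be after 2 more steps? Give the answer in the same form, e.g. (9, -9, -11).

(36, -6, 7)

The first coordinate changes by +3 each step, so at step 9 it is 9 + 9·(3) = 36.
The second coordinate repeats the cycle [-9, -6, -3, -3] with period 4; step 9 mod 4 = 1, giving -6.
The third coordinate changes by +2 each step, so at step 9 it is -11 + 9·(2) = 7.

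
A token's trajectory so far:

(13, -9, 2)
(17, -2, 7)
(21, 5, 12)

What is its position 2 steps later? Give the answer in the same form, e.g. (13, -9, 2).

(29, 19, 22)

Each step adds (+4, +7, +5) to the position.
step 3: (21, 5, 12) + (+4, +7, +5) → (25, 12, 17)
step 4: (25, 12, 17) + (+4, +7, +5) → (29, 19, 22)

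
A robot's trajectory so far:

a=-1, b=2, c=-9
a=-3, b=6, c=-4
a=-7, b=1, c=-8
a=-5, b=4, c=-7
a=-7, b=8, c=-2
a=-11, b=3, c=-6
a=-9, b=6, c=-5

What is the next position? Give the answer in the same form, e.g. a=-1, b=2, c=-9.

a=-11, b=10, c=0

Differencing gives (-2, +4, +5), (-4, -5, -4), (+2, +3, +1), (-2, +4, +5), (-4, -5, -4), (+2, +3, +1). This is the pattern (-2, +4, +5), (-4, -5, -4), (+2, +3, +1) repeated.
step 7: apply (-2, +4, +5) → a=-11, b=10, c=0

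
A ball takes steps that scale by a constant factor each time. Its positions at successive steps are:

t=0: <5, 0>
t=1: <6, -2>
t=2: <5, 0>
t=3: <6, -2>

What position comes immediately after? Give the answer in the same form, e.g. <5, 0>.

Step-to-step displacements: <+1, -2>, <-1, +2>, <+1, -2>; each is -1× the previous.
step 4: <6, -2> + <-1, +2> → <5, 0>

<5, 0>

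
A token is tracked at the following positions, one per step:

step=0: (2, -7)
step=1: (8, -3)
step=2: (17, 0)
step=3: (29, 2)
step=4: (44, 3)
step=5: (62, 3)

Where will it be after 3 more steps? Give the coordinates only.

(134, -3)

Taking differences between consecutive positions: (+6, +4), (+9, +3), (+12, +2), (+15, +1), (+18, +0). These grow by (+3, -1) each step.
step 6: (62, 3) + (+21, -1) → (83, 2)
step 7: (83, 2) + (+24, -2) → (107, 0)
step 8: (107, 0) + (+27, -3) → (134, -3)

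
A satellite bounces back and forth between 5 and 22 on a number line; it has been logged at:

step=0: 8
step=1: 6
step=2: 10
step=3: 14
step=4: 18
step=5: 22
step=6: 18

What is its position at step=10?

8

The value reflects between 5 and 22, moving 4 per step.
  step 7: 18 → 14
  step 8: 14 → 10
  step 9: 10 → 6
  step 10: 6 → 8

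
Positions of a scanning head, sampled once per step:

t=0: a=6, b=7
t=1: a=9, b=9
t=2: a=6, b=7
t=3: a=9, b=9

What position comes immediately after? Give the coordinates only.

a=6, b=7

Consecutive displacements (+3, +2), (-3, -2), (+3, +2) scale by a factor of -1 each step.
step 4: a=9, b=9 + (-3, -2) → a=6, b=7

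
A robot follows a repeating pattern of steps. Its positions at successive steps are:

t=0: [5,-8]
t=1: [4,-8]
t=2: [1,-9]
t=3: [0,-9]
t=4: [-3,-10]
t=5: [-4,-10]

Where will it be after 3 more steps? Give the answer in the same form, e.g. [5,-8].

[-11,-12]

Differencing gives [-1,+0], [-3,-1], [-1,+0], [-3,-1], [-1,+0]. This is the pattern [-1,+0], [-3,-1] repeated.
step 6: apply [-3,-1] → [-7,-11]
step 7: apply [-1,+0] → [-8,-11]
step 8: apply [-3,-1] → [-11,-12]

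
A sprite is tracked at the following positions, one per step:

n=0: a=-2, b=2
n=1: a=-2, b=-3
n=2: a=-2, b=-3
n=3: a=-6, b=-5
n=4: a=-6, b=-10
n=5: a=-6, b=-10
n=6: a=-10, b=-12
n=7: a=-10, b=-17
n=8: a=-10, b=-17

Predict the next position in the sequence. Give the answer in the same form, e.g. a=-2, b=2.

a=-14, b=-19

Step-to-step displacements: (+0,-5), (+0,+0), (-4,-2), (+0,-5), (+0,+0), (-4,-2), (+0,-5), (+0,+0) — a repeating cycle of length 3.
step 9: apply (-4,-2) → a=-14, b=-19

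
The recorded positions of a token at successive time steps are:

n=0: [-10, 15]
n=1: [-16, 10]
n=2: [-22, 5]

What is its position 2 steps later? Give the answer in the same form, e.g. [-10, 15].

[-34, -5]

Each step adds [-6, -5] to the position.
step 3: [-22, 5] + [-6, -5] → [-28, 0]
step 4: [-28, 0] + [-6, -5] → [-34, -5]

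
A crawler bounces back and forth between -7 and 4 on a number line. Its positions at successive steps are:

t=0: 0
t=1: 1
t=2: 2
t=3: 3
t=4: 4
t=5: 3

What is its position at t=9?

The value travels 1 per step and bounces off the walls at -7 and 4.
  step 6: 3 → 2
  step 7: 2 → 1
  step 8: 1 → 0
  step 9: 0 → -1

-1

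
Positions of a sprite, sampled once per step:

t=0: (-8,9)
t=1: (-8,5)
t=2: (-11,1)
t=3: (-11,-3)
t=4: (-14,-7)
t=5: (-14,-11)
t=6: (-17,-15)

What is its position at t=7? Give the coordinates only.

(-17,-19)

Step-to-step displacements: (+0,-4), (-3,-4), (+0,-4), (-3,-4), (+0,-4), (-3,-4) — a repeating cycle of length 2.
step 7: apply (+0,-4) → (-17,-19)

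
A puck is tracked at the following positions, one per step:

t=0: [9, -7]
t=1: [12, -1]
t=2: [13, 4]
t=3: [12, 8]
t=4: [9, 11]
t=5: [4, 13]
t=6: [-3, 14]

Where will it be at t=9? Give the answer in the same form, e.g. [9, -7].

First differences are [+3, +6], [+1, +5], [-1, +4], [-3, +3], [-5, +2], [-7, +1]; their common second difference is [-2, -1] (constant acceleration).
step 7: [-3, 14] + [-9, +0] → [-12, 14]
step 8: [-12, 14] + [-11, -1] → [-23, 13]
step 9: [-23, 13] + [-13, -2] → [-36, 11]

[-36, 11]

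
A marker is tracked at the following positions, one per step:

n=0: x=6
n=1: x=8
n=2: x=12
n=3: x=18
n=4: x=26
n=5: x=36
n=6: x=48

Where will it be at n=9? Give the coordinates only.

x=96

First differences are +2, +4, +6, +8, +10, +12; their common second difference is +2 (constant acceleration).
step 7: 48 + 14 → x=62
step 8: 62 + 16 → x=78
step 9: 78 + 18 → x=96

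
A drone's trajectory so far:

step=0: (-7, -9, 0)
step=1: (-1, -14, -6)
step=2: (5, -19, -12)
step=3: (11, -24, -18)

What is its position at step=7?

(35, -44, -42)

Each step adds (+6, -5, -6) to the position.
step 4: (11, -24, -18) + (+6, -5, -6) → (17, -29, -24)
step 5: (17, -29, -24) + (+6, -5, -6) → (23, -34, -30)
step 6: (23, -34, -30) + (+6, -5, -6) → (29, -39, -36)
step 7: (29, -39, -36) + (+6, -5, -6) → (35, -44, -42)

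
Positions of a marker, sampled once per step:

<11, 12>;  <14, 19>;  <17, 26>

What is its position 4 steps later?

<29, 54>

Each step adds <+3, +7> to the position.
step 3: <17, 26> + <+3, +7> → <20, 33>
step 4: <20, 33> + <+3, +7> → <23, 40>
step 5: <23, 40> + <+3, +7> → <26, 47>
step 6: <26, 47> + <+3, +7> → <29, 54>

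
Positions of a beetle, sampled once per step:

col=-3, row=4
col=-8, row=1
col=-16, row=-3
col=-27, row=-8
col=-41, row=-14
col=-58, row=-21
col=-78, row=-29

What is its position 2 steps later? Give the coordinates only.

col=-127, row=-48

Successive displacements: (-5,-3), (-8,-4), (-11,-5), (-14,-6), (-17,-7), (-20,-8) — each changes by (-3,-1).
step 7: col=-78, row=-29 + (-23,-9) → col=-101, row=-38
step 8: col=-101, row=-38 + (-26,-10) → col=-127, row=-48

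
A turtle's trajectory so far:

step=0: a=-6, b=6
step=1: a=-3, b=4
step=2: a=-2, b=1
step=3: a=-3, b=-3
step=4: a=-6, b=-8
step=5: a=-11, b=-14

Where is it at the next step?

First differences are (+3, -2), (+1, -3), (-1, -4), (-3, -5), (-5, -6); their common second difference is (-2, -1) (constant acceleration).
step 6: a=-11, b=-14 + (-7, -7) → a=-18, b=-21

a=-18, b=-21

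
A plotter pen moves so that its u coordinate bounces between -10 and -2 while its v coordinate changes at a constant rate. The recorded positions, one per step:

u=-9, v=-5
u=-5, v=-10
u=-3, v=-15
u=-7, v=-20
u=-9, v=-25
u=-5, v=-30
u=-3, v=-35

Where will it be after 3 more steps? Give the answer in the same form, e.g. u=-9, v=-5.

u=-5, v=-50

The u coordinate reflects between -10 and -2, moving 4 per step.
  step 7: -3 → -7
  step 8: -7 → -9
  step 9: -9 → -5
The v coordinate changes by -5 each step: at step 9 it is -50.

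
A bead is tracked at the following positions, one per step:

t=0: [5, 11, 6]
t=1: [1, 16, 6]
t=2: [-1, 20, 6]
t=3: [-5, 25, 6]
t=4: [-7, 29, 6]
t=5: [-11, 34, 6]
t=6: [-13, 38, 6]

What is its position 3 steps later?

[-23, 52, 6]

Differencing gives [-4, +5, +0], [-2, +4, +0], [-4, +5, +0], [-2, +4, +0], [-4, +5, +0], [-2, +4, +0]. This is the pattern [-4, +5, +0], [-2, +4, +0] repeated.
step 7: apply [-4, +5, +0] → [-17, 43, 6]
step 8: apply [-2, +4, +0] → [-19, 47, 6]
step 9: apply [-4, +5, +0] → [-23, 52, 6]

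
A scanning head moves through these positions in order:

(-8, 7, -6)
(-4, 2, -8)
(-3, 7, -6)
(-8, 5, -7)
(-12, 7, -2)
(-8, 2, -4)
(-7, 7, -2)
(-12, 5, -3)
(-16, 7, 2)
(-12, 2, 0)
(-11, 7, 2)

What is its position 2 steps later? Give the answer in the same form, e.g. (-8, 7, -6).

The moves between consecutive positions are (+4, -5, -2), (+1, +5, +2), (-5, -2, -1), (-4, +2, +5), (+4, -5, -2), (+1, +5, +2), (-5, -2, -1), (-4, +2, +5), (+4, -5, -2), (+1, +5, +2); they repeat the 4-cycle [(+4, -5, -2), (+1, +5, +2), (-5, -2, -1), (-4, +2, +5)].
step 11: apply (-5, -2, -1) → (-16, 5, 1)
step 12: apply (-4, +2, +5) → (-20, 7, 6)

(-20, 7, 6)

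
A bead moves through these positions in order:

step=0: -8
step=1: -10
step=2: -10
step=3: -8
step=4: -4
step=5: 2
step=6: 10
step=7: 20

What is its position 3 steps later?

First differences are -2, +0, +2, +4, +6, +8, +10; their common second difference is +2 (constant acceleration).
step 8: 20 + 12 → 32
step 9: 32 + 14 → 46
step 10: 46 + 16 → 62

62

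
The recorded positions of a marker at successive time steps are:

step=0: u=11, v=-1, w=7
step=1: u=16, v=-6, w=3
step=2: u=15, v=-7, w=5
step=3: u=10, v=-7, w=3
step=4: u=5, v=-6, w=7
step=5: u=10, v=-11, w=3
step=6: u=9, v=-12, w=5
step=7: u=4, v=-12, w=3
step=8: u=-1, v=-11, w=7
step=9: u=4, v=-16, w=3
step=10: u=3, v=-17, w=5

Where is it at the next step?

u=-2, v=-17, w=3

Differencing gives (+5, -5, -4), (-1, -1, +2), (-5, +0, -2), (-5, +1, +4), (+5, -5, -4), (-1, -1, +2), (-5, +0, -2), (-5, +1, +4), (+5, -5, -4), (-1, -1, +2). This is the pattern (+5, -5, -4), (-1, -1, +2), (-5, +0, -2), (-5, +1, +4) repeated.
step 11: apply (-5, +0, -2) → u=-2, v=-17, w=3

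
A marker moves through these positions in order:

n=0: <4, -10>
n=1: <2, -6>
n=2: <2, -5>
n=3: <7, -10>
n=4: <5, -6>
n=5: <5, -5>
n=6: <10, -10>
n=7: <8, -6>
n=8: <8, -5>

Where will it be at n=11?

<11, -5>

The moves between consecutive positions are <-2, +4>, <+0, +1>, <+5, -5>, <-2, +4>, <+0, +1>, <+5, -5>, <-2, +4>, <+0, +1>; they repeat the 3-cycle [<-2, +4>, <+0, +1>, <+5, -5>].
step 9: apply <+5, -5> → <13, -10>
step 10: apply <-2, +4> → <11, -6>
step 11: apply <+0, +1> → <11, -5>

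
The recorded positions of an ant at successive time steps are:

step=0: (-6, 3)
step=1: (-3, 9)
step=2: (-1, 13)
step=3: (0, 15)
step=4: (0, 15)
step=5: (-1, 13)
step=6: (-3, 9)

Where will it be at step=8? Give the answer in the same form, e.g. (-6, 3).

Successive displacements: (+3, +6), (+2, +4), (+1, +2), (+0, +0), (-1, -2), (-2, -4) — each changes by (-1, -2).
step 7: (-3, 9) + (-3, -6) → (-6, 3)
step 8: (-6, 3) + (-4, -8) → (-10, -5)

(-10, -5)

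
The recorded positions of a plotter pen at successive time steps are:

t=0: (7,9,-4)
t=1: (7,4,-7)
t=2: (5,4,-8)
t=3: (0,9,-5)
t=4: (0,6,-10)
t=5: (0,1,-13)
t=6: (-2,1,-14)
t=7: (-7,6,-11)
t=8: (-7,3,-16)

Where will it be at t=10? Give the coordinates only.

The moves between consecutive positions are (+0,-5,-3), (-2,+0,-1), (-5,+5,+3), (+0,-3,-5), (+0,-5,-3), (-2,+0,-1), (-5,+5,+3), (+0,-3,-5); they repeat the 4-cycle [(+0,-5,-3), (-2,+0,-1), (-5,+5,+3), (+0,-3,-5)].
step 9: apply (+0,-5,-3) → (-7,-2,-19)
step 10: apply (-2,+0,-1) → (-9,-2,-20)

(-9,-2,-20)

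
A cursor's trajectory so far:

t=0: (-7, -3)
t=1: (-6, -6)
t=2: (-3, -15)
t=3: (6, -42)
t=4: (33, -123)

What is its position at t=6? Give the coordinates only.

Step-to-step displacements: (+1, -3), (+3, -9), (+9, -27), (+27, -81); each is 3× the previous.
step 5: (33, -123) + (+81, -243) → (114, -366)
step 6: (114, -366) + (+243, -729) → (357, -1095)

(357, -1095)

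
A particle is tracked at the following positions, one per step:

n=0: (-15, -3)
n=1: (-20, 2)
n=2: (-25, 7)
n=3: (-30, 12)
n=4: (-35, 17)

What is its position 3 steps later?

(-50, 32)

Each step adds (-5, +5) to the position.
step 5: (-35, 17) + (-5, +5) → (-40, 22)
step 6: (-40, 22) + (-5, +5) → (-45, 27)
step 7: (-45, 27) + (-5, +5) → (-50, 32)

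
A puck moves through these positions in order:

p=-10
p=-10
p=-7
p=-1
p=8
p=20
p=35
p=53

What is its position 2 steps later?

Taking differences between consecutive positions: +0, +3, +6, +9, +12, +15, +18. These grow by +3 each step.
step 8: 53 + 21 → p=74
step 9: 74 + 24 → p=98

p=98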